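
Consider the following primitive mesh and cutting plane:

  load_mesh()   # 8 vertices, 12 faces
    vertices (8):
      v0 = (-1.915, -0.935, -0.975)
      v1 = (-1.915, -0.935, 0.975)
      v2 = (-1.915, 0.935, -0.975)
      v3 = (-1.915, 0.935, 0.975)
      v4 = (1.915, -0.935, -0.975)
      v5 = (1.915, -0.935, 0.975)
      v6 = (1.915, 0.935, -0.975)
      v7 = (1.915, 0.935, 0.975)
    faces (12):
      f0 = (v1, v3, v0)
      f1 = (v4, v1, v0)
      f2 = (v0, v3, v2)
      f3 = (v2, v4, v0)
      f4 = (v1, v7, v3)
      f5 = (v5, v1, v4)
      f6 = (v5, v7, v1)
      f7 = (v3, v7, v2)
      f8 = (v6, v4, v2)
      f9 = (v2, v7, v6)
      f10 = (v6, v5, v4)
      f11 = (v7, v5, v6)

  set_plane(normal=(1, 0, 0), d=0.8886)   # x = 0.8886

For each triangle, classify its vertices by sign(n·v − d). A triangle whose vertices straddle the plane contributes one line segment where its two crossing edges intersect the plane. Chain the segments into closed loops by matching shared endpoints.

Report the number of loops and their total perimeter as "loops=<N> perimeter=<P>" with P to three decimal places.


loops=1 perimeter=7.640

Straddling triangles (8 of 12):
  (v4,v1,v0) [+--] → (0.8886, -0.935, -0.45242)–(0.8886, -0.935, -0.975)  len=0.5226
  (v2,v4,v0) [-+-] → (0.8886, -0.43386, -0.975)–(0.8886, -0.935, -0.975)  len=0.5011
  (v1,v7,v3) [-+-] → (0.8886, 0.43386, 0.975)–(0.8886, 0.935, 0.975)  len=0.5011
  (v5,v1,v4) [+-+] → (0.8886, -0.935, 0.975)–(0.8886, -0.935, -0.45242)  len=1.4274
  (v5,v7,v1) [++-] → (0.8886, 0.43386, 0.975)–(0.8886, -0.935, 0.975)  len=1.3689
  (v3,v7,v2) [-+-] → (0.8886, 0.935, 0.975)–(0.8886, 0.935, 0.45242)  len=0.5226
  (v6,v4,v2) [++-] → (0.8886, -0.43386, -0.975)–(0.8886, 0.935, -0.975)  len=1.3689
  (v2,v7,v6) [-++] → (0.8886, 0.935, 0.45242)–(0.8886, 0.935, -0.975)  len=1.4274

Chained into 1 loop(s):
  loop 1: 8 segments, perimeter = 7.6400
Total perimeter = 7.640


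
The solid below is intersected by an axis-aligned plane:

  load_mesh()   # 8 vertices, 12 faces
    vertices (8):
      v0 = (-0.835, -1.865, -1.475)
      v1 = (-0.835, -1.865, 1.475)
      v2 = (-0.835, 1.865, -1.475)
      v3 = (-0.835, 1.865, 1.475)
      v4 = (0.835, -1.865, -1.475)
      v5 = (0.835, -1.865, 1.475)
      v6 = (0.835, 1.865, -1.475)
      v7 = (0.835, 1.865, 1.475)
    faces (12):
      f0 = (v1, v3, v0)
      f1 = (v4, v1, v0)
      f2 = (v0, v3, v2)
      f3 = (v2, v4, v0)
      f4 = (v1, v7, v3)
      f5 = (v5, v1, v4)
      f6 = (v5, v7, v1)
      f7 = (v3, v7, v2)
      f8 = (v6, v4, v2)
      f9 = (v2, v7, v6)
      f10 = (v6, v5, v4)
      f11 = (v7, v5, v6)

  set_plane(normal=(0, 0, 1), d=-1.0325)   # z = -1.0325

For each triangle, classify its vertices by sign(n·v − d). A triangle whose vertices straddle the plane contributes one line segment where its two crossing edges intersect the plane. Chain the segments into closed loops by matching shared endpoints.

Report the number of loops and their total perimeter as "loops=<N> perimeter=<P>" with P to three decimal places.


loops=1 perimeter=10.800

Straddling triangles (8 of 12):
  (v1,v3,v0) [++-] → (-0.835, -1.3055, -1.0325)–(-0.835, -1.865, -1.0325)  len=0.5595
  (v4,v1,v0) [-+-] → (0.5845, -1.865, -1.0325)–(-0.835, -1.865, -1.0325)  len=1.4195
  (v0,v3,v2) [-+-] → (-0.835, -1.3055, -1.0325)–(-0.835, 1.865, -1.0325)  len=3.1705
  (v5,v1,v4) [++-] → (0.5845, -1.865, -1.0325)–(0.835, -1.865, -1.0325)  len=0.2505
  (v3,v7,v2) [++-] → (-0.5845, 1.865, -1.0325)–(-0.835, 1.865, -1.0325)  len=0.2505
  (v2,v7,v6) [-+-] → (-0.5845, 1.865, -1.0325)–(0.835, 1.865, -1.0325)  len=1.4195
  (v6,v5,v4) [-+-] → (0.835, 1.3055, -1.0325)–(0.835, -1.865, -1.0325)  len=3.1705
  (v7,v5,v6) [++-] → (0.835, 1.3055, -1.0325)–(0.835, 1.865, -1.0325)  len=0.5595

Chained into 1 loop(s):
  loop 1: 8 segments, perimeter = 10.8000
Total perimeter = 10.800


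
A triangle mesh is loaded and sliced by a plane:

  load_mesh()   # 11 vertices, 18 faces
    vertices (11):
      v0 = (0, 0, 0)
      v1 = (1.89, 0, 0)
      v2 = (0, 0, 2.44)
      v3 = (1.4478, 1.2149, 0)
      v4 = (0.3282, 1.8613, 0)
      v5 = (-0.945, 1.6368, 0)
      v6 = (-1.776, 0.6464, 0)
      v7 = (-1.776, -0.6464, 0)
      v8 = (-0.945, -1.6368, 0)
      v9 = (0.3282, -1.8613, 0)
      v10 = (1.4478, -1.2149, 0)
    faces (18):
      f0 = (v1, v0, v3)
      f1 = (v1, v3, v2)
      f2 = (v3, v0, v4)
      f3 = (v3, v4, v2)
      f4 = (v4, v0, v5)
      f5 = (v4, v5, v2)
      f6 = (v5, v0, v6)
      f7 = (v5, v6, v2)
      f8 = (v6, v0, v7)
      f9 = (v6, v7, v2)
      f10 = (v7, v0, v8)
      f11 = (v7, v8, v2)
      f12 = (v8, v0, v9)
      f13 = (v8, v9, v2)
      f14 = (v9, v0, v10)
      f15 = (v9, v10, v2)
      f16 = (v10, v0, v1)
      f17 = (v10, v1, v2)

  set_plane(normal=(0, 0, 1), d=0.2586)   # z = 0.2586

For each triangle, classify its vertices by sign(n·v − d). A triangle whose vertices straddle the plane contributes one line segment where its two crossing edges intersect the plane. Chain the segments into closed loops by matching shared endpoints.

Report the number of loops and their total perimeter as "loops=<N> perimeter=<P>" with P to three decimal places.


loops=1 perimeter=10.402

Straddling triangles (9 of 18):
  (v1,v3,v2) [--+] → (1.29436, 1.08614, 0.2586)–(1.68969, 0, 0.2586)  len=1.1559
  (v3,v4,v2) [--+] → (0.293416, 1.66403, 0.2586)–(1.29436, 1.08614, 0.2586)  len=1.1558
  (v4,v5,v2) [--+] → (-0.844845, 1.46333, 0.2586)–(0.293416, 1.66403, 0.2586)  len=1.1558
  (v5,v6,v2) [--+] → (-1.58777, 0.577892, 0.2586)–(-0.844845, 1.46333, 0.2586)  len=1.1558
  (v6,v7,v2) [--+] → (-1.58777, -0.577892, 0.2586)–(-1.58777, 0.577892, 0.2586)  len=1.1558
  (v7,v8,v2) [--+] → (-0.844845, -1.46333, 0.2586)–(-1.58777, -0.577892, 0.2586)  len=1.1558
  (v8,v9,v2) [--+] → (0.293416, -1.66403, 0.2586)–(-0.844845, -1.46333, 0.2586)  len=1.1558
  (v9,v10,v2) [--+] → (1.29436, -1.08614, 0.2586)–(0.293416, -1.66403, 0.2586)  len=1.1558
  (v10,v1,v2) [--+] → (1.68969, 0, 0.2586)–(1.29436, -1.08614, 0.2586)  len=1.1559

Chained into 1 loop(s):
  loop 1: 9 segments, perimeter = 10.4024
Total perimeter = 10.402


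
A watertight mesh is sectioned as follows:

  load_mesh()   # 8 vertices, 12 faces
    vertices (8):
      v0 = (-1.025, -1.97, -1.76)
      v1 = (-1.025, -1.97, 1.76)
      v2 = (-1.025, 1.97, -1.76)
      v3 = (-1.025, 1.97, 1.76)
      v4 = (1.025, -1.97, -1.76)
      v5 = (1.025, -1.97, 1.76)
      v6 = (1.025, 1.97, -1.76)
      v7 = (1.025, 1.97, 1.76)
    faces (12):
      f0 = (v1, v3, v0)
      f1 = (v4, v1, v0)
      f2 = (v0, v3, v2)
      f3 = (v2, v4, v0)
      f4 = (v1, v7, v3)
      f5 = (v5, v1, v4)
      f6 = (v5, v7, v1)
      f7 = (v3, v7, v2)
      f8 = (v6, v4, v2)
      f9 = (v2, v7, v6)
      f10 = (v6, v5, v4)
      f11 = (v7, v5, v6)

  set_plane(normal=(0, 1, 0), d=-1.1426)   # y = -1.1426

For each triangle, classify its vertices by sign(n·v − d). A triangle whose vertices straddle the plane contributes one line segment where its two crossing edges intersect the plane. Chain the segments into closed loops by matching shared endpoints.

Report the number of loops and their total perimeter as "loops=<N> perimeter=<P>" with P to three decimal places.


Straddling triangles (8 of 12):
  (v1,v3,v0) [-+-] → (-1.025, -1.1426, 1.76)–(-1.025, -1.1426, -1.0208)  len=2.7808
  (v0,v3,v2) [-++] → (-1.025, -1.1426, -1.0208)–(-1.025, -1.1426, -1.76)  len=0.7392
  (v2,v4,v0) [+--] → (0.5945, -1.1426, -1.76)–(-1.025, -1.1426, -1.76)  len=1.6195
  (v1,v7,v3) [-++] → (-0.5945, -1.1426, 1.76)–(-1.025, -1.1426, 1.76)  len=0.4305
  (v5,v7,v1) [-+-] → (1.025, -1.1426, 1.76)–(-0.5945, -1.1426, 1.76)  len=1.6195
  (v6,v4,v2) [+-+] → (1.025, -1.1426, -1.76)–(0.5945, -1.1426, -1.76)  len=0.4305
  (v6,v5,v4) [+--] → (1.025, -1.1426, 1.0208)–(1.025, -1.1426, -1.76)  len=2.7808
  (v7,v5,v6) [+-+] → (1.025, -1.1426, 1.76)–(1.025, -1.1426, 1.0208)  len=0.7392

Chained into 1 loop(s):
  loop 1: 8 segments, perimeter = 11.1400
Total perimeter = 11.140

loops=1 perimeter=11.140


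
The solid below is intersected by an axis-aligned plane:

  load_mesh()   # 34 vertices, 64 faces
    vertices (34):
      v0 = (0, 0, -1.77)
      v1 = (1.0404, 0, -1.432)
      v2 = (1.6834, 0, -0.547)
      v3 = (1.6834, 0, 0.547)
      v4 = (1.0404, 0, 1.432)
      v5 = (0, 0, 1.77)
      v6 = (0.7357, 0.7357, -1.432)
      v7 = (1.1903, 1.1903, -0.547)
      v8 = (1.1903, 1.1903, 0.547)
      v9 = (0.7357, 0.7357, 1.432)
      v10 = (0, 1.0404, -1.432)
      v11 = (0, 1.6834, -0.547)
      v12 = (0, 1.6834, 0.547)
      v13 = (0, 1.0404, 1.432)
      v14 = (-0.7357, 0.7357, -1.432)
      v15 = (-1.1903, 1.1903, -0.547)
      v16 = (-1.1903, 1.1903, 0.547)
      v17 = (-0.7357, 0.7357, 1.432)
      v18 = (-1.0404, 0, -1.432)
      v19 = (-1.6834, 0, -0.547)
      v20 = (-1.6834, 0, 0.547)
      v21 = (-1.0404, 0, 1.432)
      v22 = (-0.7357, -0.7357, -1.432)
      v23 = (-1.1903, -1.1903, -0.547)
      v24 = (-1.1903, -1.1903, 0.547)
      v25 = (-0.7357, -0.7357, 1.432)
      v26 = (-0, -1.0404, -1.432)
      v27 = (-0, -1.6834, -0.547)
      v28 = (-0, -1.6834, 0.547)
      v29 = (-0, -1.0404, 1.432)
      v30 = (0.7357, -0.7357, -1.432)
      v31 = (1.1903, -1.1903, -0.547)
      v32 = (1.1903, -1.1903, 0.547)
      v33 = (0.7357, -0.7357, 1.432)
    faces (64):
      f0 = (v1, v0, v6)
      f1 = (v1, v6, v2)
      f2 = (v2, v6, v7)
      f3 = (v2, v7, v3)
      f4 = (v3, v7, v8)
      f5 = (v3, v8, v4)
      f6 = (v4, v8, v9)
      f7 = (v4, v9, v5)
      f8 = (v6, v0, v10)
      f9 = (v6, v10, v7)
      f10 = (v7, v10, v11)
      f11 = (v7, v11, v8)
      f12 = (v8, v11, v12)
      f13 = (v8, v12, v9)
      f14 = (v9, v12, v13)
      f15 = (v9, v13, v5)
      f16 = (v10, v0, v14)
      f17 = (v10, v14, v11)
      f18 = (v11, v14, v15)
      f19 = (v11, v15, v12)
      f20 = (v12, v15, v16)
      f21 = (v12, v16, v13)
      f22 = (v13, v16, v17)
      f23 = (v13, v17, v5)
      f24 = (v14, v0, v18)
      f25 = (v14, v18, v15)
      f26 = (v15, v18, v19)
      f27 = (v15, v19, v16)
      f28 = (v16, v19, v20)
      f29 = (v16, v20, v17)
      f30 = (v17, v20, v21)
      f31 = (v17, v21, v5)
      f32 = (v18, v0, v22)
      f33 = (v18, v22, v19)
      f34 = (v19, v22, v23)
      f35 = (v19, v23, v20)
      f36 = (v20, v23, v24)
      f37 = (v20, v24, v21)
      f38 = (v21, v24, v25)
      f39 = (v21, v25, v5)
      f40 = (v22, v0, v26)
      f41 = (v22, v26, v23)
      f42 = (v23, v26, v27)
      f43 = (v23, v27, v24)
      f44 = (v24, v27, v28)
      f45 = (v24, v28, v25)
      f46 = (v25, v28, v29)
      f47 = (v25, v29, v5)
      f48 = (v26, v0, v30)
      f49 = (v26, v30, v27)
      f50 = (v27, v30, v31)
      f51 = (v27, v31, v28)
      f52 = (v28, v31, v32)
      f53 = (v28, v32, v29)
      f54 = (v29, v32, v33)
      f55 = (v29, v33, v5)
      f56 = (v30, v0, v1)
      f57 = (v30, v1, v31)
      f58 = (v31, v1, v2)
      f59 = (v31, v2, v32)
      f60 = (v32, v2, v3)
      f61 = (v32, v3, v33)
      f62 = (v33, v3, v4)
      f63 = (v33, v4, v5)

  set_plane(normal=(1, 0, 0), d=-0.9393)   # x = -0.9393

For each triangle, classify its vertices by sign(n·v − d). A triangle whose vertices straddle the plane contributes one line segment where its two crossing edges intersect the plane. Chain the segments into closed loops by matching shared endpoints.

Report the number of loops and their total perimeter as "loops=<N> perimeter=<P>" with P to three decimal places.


Straddling triangles (20 of 64):
  (v11,v14,v15) [++-] → (-0.9393, 0.9393, -1.03564)–(-0.9393, 1.29428, -0.547)  len=0.6040
  (v11,v15,v12) [+-+] → (-0.9393, 1.29428, -0.547)–(-0.9393, 1.29428, -0.316307)  len=0.2307
  (v12,v15,v16) [+--] → (-0.9393, 1.29428, -0.316307)–(-0.9393, 1.29428, 0.547)  len=0.8633
  (v12,v16,v13) [+-+] → (-0.9393, 1.29428, 0.547)–(-0.9393, 1.15869, 0.733621)  len=0.2307
  (v13,v16,v17) [+-+] → (-0.9393, 1.15869, 0.733621)–(-0.9393, 0.9393, 1.03564)  len=0.3733
  (v14,v0,v18) [++-] → (-0.9393, 0, -1.46484)–(-0.9393, 0.244107, -1.432)  len=0.2463
  (v14,v18,v15) [+--] → (-0.9393, 0.244107, -1.432)–(-0.9393, 0.9393, -1.03564)  len=0.8002
  (v16,v20,v17) [--+] → (-0.9393, 0.577645, 1.24187)–(-0.9393, 0.9393, 1.03564)  len=0.4163
  (v17,v20,v21) [+--] → (-0.9393, 0.577645, 1.24187)–(-0.9393, 0.244107, 1.432)  len=0.3839
  (v17,v21,v5) [+-+] → (-0.9393, 0.244107, 1.432)–(-0.9393, 0, 1.46484)  len=0.2463
  (v18,v0,v22) [-++] → (-0.9393, 0, -1.46484)–(-0.9393, -0.244107, -1.432)  len=0.2463
  (v18,v22,v19) [-+-] → (-0.9393, -0.244107, -1.432)–(-0.9393, -0.577645, -1.24187)  len=0.3839
  (v19,v22,v23) [-+-] → (-0.9393, -0.577645, -1.24187)–(-0.9393, -0.9393, -1.03564)  len=0.4163
  (v21,v24,v25) [--+] → (-0.9393, -0.9393, 1.03564)–(-0.9393, -0.244107, 1.432)  len=0.8002
  (v21,v25,v5) [-++] → (-0.9393, -0.244107, 1.432)–(-0.9393, 0, 1.46484)  len=0.2463
  (v22,v26,v23) [++-] → (-0.9393, -1.15869, -0.733621)–(-0.9393, -0.9393, -1.03564)  len=0.3733
  (v23,v26,v27) [-++] → (-0.9393, -1.15869, -0.733621)–(-0.9393, -1.29428, -0.547)  len=0.2307
  (v23,v27,v24) [-+-] → (-0.9393, -1.29428, -0.547)–(-0.9393, -1.29428, 0.316307)  len=0.8633
  (v24,v27,v28) [-++] → (-0.9393, -1.29428, 0.316307)–(-0.9393, -1.29428, 0.547)  len=0.2307
  (v24,v28,v25) [-++] → (-0.9393, -1.29428, 0.547)–(-0.9393, -0.9393, 1.03564)  len=0.6040

Chained into 1 loop(s):
  loop 1: 20 segments, perimeter = 8.7901
Total perimeter = 8.790

loops=1 perimeter=8.790


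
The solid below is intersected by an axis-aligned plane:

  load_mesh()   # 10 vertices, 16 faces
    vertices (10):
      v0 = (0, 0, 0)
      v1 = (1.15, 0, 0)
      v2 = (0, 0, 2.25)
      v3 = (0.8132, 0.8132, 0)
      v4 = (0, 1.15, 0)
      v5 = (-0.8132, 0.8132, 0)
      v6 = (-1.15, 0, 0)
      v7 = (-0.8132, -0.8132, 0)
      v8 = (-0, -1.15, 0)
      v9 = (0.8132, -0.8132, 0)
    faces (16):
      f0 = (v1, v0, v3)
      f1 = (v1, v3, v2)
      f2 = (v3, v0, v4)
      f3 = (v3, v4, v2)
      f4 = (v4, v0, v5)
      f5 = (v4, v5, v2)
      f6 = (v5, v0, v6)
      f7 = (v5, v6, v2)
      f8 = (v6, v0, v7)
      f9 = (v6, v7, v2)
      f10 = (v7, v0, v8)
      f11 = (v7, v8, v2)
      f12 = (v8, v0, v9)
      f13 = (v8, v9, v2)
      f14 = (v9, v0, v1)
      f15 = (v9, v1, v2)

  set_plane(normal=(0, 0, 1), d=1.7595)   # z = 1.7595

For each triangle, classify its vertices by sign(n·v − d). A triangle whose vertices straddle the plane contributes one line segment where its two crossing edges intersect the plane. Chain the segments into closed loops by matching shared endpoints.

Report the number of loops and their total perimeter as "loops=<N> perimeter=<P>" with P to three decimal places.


Straddling triangles (8 of 16):
  (v1,v3,v2) [--+] → (0.177278, 0.177278, 1.7595)–(0.2507, 0, 1.7595)  len=0.1919
  (v3,v4,v2) [--+] → (0, 0.2507, 1.7595)–(0.177278, 0.177278, 1.7595)  len=0.1919
  (v4,v5,v2) [--+] → (-0.177278, 0.177278, 1.7595)–(0, 0.2507, 1.7595)  len=0.1919
  (v5,v6,v2) [--+] → (-0.2507, 0, 1.7595)–(-0.177278, 0.177278, 1.7595)  len=0.1919
  (v6,v7,v2) [--+] → (-0.177278, -0.177278, 1.7595)–(-0.2507, 0, 1.7595)  len=0.1919
  (v7,v8,v2) [--+] → (0, -0.2507, 1.7595)–(-0.177278, -0.177278, 1.7595)  len=0.1919
  (v8,v9,v2) [--+] → (0.177278, -0.177278, 1.7595)–(0, -0.2507, 1.7595)  len=0.1919
  (v9,v1,v2) [--+] → (0.2507, 0, 1.7595)–(0.177278, -0.177278, 1.7595)  len=0.1919

Chained into 1 loop(s):
  loop 1: 8 segments, perimeter = 1.5350
Total perimeter = 1.535

loops=1 perimeter=1.535


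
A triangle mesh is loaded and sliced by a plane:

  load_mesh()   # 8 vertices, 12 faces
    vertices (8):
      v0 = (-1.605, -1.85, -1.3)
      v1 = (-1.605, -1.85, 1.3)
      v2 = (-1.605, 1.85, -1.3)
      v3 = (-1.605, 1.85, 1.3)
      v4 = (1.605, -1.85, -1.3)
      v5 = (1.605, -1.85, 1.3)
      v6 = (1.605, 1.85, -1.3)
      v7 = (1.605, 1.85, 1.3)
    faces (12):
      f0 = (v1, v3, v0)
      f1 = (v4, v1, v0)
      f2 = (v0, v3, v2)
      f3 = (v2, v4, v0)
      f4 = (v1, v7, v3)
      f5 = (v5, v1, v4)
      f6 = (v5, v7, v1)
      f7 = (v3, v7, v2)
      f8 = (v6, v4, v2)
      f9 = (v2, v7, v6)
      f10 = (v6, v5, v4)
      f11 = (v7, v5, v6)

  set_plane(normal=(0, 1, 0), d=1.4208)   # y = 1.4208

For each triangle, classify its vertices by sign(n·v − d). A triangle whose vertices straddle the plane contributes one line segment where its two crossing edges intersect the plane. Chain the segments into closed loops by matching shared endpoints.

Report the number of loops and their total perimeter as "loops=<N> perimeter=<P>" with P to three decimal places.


loops=1 perimeter=11.620

Straddling triangles (8 of 12):
  (v1,v3,v0) [-+-] → (-1.605, 1.4208, 1.3)–(-1.605, 1.4208, 0.9984)  len=0.3016
  (v0,v3,v2) [-++] → (-1.605, 1.4208, 0.9984)–(-1.605, 1.4208, -1.3)  len=2.2984
  (v2,v4,v0) [+--] → (-1.23264, 1.4208, -1.3)–(-1.605, 1.4208, -1.3)  len=0.3724
  (v1,v7,v3) [-++] → (1.23264, 1.4208, 1.3)–(-1.605, 1.4208, 1.3)  len=2.8376
  (v5,v7,v1) [-+-] → (1.605, 1.4208, 1.3)–(1.23264, 1.4208, 1.3)  len=0.3724
  (v6,v4,v2) [+-+] → (1.605, 1.4208, -1.3)–(-1.23264, 1.4208, -1.3)  len=2.8376
  (v6,v5,v4) [+--] → (1.605, 1.4208, -0.9984)–(1.605, 1.4208, -1.3)  len=0.3016
  (v7,v5,v6) [+-+] → (1.605, 1.4208, 1.3)–(1.605, 1.4208, -0.9984)  len=2.2984

Chained into 1 loop(s):
  loop 1: 8 segments, perimeter = 11.6200
Total perimeter = 11.620


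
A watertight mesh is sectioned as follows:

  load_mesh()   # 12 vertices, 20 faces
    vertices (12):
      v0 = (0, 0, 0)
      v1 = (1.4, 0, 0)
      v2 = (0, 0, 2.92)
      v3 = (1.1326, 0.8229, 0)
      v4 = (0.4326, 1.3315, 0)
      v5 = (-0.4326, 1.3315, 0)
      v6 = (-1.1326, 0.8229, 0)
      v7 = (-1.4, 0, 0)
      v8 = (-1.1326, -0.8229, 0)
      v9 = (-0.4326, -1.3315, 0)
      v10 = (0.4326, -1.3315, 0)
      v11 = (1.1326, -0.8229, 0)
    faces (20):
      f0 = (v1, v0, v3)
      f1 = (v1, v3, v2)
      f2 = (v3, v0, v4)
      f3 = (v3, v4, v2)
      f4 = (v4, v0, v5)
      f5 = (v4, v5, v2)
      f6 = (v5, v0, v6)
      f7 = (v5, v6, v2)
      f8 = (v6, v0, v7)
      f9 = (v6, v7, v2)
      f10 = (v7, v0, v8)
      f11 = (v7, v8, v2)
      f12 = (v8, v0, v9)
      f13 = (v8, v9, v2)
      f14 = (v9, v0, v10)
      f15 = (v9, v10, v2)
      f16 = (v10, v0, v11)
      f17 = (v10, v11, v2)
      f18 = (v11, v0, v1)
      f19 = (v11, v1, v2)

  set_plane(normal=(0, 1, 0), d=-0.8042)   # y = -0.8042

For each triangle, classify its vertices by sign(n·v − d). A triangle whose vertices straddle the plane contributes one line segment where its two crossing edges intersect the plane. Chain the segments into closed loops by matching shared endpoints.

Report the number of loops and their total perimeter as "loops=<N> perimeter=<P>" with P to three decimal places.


loops=1 perimeter=5.706

Straddling triangles (10 of 20):
  (v7,v0,v8) [++-] → (-1.10686, -0.8042, 0)–(-1.13868, -0.8042, 0)  len=0.0318
  (v7,v8,v2) [+-+] → (-1.13868, -0.8042, 0)–(-1.10686, -0.8042, 0.0663556)  len=0.0736
  (v8,v0,v9) [-+-] → (-1.10686, -0.8042, 0)–(-0.261282, -0.8042, 0)  len=0.8456
  (v8,v9,v2) [--+] → (-0.261282, -0.8042, 1.15638)–(-1.10686, -0.8042, 0.0663556)  len=1.3795
  (v9,v0,v10) [-+-] → (-0.261282, -0.8042, 0)–(0.261282, -0.8042, 0)  len=0.5226
  (v9,v10,v2) [--+] → (0.261282, -0.8042, 1.15638)–(-0.261282, -0.8042, 1.15638)  len=0.5226
  (v10,v0,v11) [-+-] → (0.261282, -0.8042, 0)–(1.10686, -0.8042, 0)  len=0.8456
  (v10,v11,v2) [--+] → (1.10686, -0.8042, 0.0663556)–(0.261282, -0.8042, 1.15638)  len=1.3795
  (v11,v0,v1) [-++] → (1.10686, -0.8042, 0)–(1.13868, -0.8042, 0)  len=0.0318
  (v11,v1,v2) [-++] → (1.13868, -0.8042, 0)–(1.10686, -0.8042, 0.0663556)  len=0.0736

Chained into 1 loop(s):
  loop 1: 10 segments, perimeter = 5.7062
Total perimeter = 5.706


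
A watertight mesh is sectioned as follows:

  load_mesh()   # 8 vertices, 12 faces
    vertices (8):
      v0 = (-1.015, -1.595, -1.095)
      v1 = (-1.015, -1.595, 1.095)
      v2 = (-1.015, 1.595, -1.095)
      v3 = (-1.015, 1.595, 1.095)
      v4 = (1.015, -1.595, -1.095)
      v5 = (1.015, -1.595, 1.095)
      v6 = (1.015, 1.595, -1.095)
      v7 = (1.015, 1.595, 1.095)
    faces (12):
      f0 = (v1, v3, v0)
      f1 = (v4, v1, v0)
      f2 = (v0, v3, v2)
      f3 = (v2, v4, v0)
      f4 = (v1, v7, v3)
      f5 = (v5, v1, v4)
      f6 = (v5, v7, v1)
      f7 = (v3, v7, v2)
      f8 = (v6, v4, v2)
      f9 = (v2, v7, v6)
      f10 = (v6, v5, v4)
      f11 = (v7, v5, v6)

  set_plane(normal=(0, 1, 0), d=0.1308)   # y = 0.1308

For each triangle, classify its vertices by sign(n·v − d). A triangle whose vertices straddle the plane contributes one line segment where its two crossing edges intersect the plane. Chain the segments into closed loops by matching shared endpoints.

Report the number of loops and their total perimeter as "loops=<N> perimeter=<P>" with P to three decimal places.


Straddling triangles (8 of 12):
  (v1,v3,v0) [-+-] → (-1.015, 0.1308, 1.095)–(-1.015, 0.1308, 0.0897969)  len=1.0052
  (v0,v3,v2) [-++] → (-1.015, 0.1308, 0.0897969)–(-1.015, 0.1308, -1.095)  len=1.1848
  (v2,v4,v0) [+--] → (-0.0832364, 0.1308, -1.095)–(-1.015, 0.1308, -1.095)  len=0.9318
  (v1,v7,v3) [-++] → (0.0832364, 0.1308, 1.095)–(-1.015, 0.1308, 1.095)  len=1.0982
  (v5,v7,v1) [-+-] → (1.015, 0.1308, 1.095)–(0.0832364, 0.1308, 1.095)  len=0.9318
  (v6,v4,v2) [+-+] → (1.015, 0.1308, -1.095)–(-0.0832364, 0.1308, -1.095)  len=1.0982
  (v6,v5,v4) [+--] → (1.015, 0.1308, -0.0897969)–(1.015, 0.1308, -1.095)  len=1.0052
  (v7,v5,v6) [+-+] → (1.015, 0.1308, 1.095)–(1.015, 0.1308, -0.0897969)  len=1.1848

Chained into 1 loop(s):
  loop 1: 8 segments, perimeter = 8.4400
Total perimeter = 8.440

loops=1 perimeter=8.440


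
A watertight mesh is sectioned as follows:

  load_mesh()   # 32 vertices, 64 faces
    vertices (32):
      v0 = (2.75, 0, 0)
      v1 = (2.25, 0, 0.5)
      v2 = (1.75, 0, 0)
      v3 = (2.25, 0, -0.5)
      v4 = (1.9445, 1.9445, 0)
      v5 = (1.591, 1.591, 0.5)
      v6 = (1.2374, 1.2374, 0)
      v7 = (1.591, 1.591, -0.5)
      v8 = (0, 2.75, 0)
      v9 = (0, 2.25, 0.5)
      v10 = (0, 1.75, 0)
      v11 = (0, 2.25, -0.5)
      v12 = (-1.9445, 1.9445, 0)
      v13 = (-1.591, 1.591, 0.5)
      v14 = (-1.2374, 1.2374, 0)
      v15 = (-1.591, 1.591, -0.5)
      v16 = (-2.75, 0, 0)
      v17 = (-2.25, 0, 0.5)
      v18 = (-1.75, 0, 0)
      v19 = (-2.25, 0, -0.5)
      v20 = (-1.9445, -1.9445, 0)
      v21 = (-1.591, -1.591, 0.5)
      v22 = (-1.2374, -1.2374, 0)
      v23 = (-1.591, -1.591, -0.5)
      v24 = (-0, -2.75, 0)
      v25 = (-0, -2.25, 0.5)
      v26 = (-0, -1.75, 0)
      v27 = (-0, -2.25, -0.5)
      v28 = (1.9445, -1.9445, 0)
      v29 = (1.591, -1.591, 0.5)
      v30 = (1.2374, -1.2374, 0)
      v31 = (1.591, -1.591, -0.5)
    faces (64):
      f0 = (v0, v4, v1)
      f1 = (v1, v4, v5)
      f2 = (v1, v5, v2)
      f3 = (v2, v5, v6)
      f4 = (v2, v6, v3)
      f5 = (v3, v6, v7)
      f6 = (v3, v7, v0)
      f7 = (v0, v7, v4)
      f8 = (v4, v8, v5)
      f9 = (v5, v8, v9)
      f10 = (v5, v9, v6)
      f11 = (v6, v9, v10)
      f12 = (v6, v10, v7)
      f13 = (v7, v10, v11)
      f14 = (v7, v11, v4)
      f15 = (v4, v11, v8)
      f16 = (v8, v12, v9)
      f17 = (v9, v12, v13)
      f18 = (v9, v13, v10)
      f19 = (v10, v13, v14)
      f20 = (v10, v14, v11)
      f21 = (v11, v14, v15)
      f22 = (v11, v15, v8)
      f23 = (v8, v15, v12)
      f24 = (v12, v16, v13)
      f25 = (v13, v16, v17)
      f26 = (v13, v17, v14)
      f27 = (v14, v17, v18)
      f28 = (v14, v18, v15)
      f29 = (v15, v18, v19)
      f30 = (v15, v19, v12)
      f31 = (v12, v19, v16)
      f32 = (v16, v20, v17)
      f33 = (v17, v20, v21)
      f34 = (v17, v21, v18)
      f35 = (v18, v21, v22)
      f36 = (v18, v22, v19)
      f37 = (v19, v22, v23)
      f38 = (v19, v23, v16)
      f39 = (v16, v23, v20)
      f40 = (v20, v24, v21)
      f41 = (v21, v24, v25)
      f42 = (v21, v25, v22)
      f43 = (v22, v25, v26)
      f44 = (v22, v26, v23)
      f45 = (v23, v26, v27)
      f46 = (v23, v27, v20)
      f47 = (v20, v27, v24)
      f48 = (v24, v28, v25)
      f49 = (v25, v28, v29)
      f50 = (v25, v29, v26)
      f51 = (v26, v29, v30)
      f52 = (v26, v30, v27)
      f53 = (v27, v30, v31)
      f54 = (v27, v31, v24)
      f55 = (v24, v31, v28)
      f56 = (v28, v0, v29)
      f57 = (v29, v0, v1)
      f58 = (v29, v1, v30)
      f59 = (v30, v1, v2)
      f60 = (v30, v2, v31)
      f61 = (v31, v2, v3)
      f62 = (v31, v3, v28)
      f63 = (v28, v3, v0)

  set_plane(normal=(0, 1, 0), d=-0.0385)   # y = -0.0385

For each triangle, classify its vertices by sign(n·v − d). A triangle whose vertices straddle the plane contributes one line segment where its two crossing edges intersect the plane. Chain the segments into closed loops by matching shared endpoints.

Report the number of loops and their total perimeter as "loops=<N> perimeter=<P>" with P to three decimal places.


loops=2 perimeter=5.657

Straddling triangles (16 of 64):
  (v16,v20,v17) [+-+] → (-2.73405, -0.0385, 0)–(-2.24395, -0.0385, 0.4901)  len=0.6931
  (v17,v20,v21) [+--] → (-2.24395, -0.0385, 0.4901)–(-2.23405, -0.0385, 0.5)  len=0.0140
  (v17,v21,v18) [+-+] → (-2.23405, -0.0385, 0.5)–(-1.74615, -0.0385, 0.0120993)  len=0.6900
  (v18,v21,v22) [+--] → (-1.74615, -0.0385, 0.0120993)–(-1.73405, -0.0385, 0)  len=0.0171
  (v18,v22,v19) [+-+] → (-1.73405, -0.0385, 0)–(-2.21849, -0.0385, -0.484443)  len=0.6851
  (v19,v22,v23) [+--] → (-2.21849, -0.0385, -0.484443)–(-2.23405, -0.0385, -0.5)  len=0.0220
  (v19,v23,v16) [+-+] → (-2.23405, -0.0385, -0.5)–(-2.72195, -0.0385, -0.0120993)  len=0.6900
  (v16,v23,v20) [+--] → (-2.72195, -0.0385, -0.0120993)–(-2.73405, -0.0385, 0)  len=0.0171
  (v28,v0,v29) [-+-] → (2.73405, -0.0385, 0)–(2.72195, -0.0385, 0.0120993)  len=0.0171
  (v29,v0,v1) [-++] → (2.72195, -0.0385, 0.0120993)–(2.23405, -0.0385, 0.5)  len=0.6900
  (v29,v1,v30) [-+-] → (2.23405, -0.0385, 0.5)–(2.21849, -0.0385, 0.484443)  len=0.0220
  (v30,v1,v2) [-++] → (2.21849, -0.0385, 0.484443)–(1.73405, -0.0385, 0)  len=0.6851
  (v30,v2,v31) [-+-] → (1.73405, -0.0385, 0)–(1.74615, -0.0385, -0.0120993)  len=0.0171
  (v31,v2,v3) [-++] → (1.74615, -0.0385, -0.0120993)–(2.23405, -0.0385, -0.5)  len=0.6900
  (v31,v3,v28) [-+-] → (2.23405, -0.0385, -0.5)–(2.24395, -0.0385, -0.4901)  len=0.0140
  (v28,v3,v0) [-++] → (2.24395, -0.0385, -0.4901)–(2.73405, -0.0385, 0)  len=0.6931

Chained into 2 loop(s):
  loop 1: 8 segments, perimeter = 2.8284
  loop 2: 8 segments, perimeter = 2.8284
Total perimeter = 5.657


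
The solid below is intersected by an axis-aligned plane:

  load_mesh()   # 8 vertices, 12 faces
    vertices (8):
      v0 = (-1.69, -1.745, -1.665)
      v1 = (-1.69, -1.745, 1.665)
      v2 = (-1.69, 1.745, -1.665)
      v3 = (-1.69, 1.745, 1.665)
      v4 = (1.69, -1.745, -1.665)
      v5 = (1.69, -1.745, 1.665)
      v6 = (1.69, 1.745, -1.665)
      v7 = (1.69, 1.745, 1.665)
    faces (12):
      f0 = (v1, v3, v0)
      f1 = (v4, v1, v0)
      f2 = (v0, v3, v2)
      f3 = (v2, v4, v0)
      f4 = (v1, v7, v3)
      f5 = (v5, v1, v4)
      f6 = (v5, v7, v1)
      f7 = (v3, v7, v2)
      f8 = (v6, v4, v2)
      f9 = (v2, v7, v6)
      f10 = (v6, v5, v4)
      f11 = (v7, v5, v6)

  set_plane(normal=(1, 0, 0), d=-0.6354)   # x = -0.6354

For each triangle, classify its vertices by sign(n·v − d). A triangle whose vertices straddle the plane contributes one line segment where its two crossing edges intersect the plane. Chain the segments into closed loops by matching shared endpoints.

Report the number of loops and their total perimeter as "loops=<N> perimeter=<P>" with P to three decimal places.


loops=1 perimeter=13.640

Straddling triangles (8 of 12):
  (v4,v1,v0) [+--] → (-0.6354, -1.745, 0.626001)–(-0.6354, -1.745, -1.665)  len=2.2910
  (v2,v4,v0) [-+-] → (-0.6354, 0.656079, -1.665)–(-0.6354, -1.745, -1.665)  len=2.4011
  (v1,v7,v3) [-+-] → (-0.6354, -0.656079, 1.665)–(-0.6354, 1.745, 1.665)  len=2.4011
  (v5,v1,v4) [+-+] → (-0.6354, -1.745, 1.665)–(-0.6354, -1.745, 0.626001)  len=1.0390
  (v5,v7,v1) [++-] → (-0.6354, -0.656079, 1.665)–(-0.6354, -1.745, 1.665)  len=1.0889
  (v3,v7,v2) [-+-] → (-0.6354, 1.745, 1.665)–(-0.6354, 1.745, -0.626001)  len=2.2910
  (v6,v4,v2) [++-] → (-0.6354, 0.656079, -1.665)–(-0.6354, 1.745, -1.665)  len=1.0889
  (v2,v7,v6) [-++] → (-0.6354, 1.745, -0.626001)–(-0.6354, 1.745, -1.665)  len=1.0390

Chained into 1 loop(s):
  loop 1: 8 segments, perimeter = 13.6400
Total perimeter = 13.640


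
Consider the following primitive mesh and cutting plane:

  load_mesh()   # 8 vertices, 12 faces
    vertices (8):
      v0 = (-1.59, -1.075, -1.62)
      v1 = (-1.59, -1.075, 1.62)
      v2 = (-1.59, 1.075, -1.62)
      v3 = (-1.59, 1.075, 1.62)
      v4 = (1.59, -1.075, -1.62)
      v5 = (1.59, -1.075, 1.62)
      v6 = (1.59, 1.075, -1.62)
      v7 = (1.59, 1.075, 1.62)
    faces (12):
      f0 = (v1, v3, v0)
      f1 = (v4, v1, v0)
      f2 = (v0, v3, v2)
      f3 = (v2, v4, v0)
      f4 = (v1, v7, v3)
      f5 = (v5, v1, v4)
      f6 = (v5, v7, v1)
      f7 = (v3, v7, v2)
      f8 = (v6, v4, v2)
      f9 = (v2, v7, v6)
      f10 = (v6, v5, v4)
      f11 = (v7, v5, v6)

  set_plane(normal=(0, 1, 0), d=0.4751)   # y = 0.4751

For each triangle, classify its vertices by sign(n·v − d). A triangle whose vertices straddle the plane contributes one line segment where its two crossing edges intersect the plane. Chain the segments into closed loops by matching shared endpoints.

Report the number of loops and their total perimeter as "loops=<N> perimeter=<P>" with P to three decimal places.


Straddling triangles (8 of 12):
  (v1,v3,v0) [-+-] → (-1.59, 0.4751, 1.62)–(-1.59, 0.4751, 0.715965)  len=0.9040
  (v0,v3,v2) [-++] → (-1.59, 0.4751, 0.715965)–(-1.59, 0.4751, -1.62)  len=2.3360
  (v2,v4,v0) [+--] → (-0.702706, 0.4751, -1.62)–(-1.59, 0.4751, -1.62)  len=0.8873
  (v1,v7,v3) [-++] → (0.702706, 0.4751, 1.62)–(-1.59, 0.4751, 1.62)  len=2.2927
  (v5,v7,v1) [-+-] → (1.59, 0.4751, 1.62)–(0.702706, 0.4751, 1.62)  len=0.8873
  (v6,v4,v2) [+-+] → (1.59, 0.4751, -1.62)–(-0.702706, 0.4751, -1.62)  len=2.2927
  (v6,v5,v4) [+--] → (1.59, 0.4751, -0.715965)–(1.59, 0.4751, -1.62)  len=0.9040
  (v7,v5,v6) [+-+] → (1.59, 0.4751, 1.62)–(1.59, 0.4751, -0.715965)  len=2.3360

Chained into 1 loop(s):
  loop 1: 8 segments, perimeter = 12.8400
Total perimeter = 12.840

loops=1 perimeter=12.840


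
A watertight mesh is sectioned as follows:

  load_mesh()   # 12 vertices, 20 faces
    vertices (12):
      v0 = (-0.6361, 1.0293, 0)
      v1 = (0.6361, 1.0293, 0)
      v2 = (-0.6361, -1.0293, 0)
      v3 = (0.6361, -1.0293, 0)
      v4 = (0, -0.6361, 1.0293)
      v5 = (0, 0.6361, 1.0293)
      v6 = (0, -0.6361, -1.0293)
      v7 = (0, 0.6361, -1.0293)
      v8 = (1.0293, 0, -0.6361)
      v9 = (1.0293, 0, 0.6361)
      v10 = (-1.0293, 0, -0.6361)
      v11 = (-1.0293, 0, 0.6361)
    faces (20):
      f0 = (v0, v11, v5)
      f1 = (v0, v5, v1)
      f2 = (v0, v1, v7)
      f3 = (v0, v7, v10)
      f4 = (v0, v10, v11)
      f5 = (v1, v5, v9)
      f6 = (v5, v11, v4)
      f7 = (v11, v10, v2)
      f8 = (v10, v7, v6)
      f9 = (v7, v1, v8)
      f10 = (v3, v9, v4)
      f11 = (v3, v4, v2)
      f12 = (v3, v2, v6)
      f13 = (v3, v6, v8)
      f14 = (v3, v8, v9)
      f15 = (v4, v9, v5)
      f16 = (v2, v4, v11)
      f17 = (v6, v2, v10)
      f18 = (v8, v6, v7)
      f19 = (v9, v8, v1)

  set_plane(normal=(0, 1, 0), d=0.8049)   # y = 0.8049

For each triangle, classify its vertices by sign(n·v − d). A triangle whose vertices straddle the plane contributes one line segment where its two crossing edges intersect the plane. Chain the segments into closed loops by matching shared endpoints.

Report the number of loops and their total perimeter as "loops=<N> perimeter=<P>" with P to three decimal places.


loops=1 perimeter=4.186

Straddling triangles (8 of 20):
  (v0,v11,v5) [+--] → (-0.721822, 0.8049, 0.138678)–(-0.273077, 0.8049, 0.587423)  len=0.6346
  (v0,v5,v1) [+-+] → (-0.273077, 0.8049, 0.587423)–(0.273077, 0.8049, 0.587423)  len=0.5462
  (v0,v1,v7) [++-] → (0.273077, 0.8049, -0.587423)–(-0.273077, 0.8049, -0.587423)  len=0.5462
  (v0,v7,v10) [+--] → (-0.273077, 0.8049, -0.587423)–(-0.721822, 0.8049, -0.138678)  len=0.6346
  (v0,v10,v11) [+--] → (-0.721822, 0.8049, -0.138678)–(-0.721822, 0.8049, 0.138678)  len=0.2774
  (v1,v5,v9) [+--] → (0.273077, 0.8049, 0.587423)–(0.721822, 0.8049, 0.138678)  len=0.6346
  (v7,v1,v8) [-+-] → (0.273077, 0.8049, -0.587423)–(0.721822, 0.8049, -0.138678)  len=0.6346
  (v9,v8,v1) [--+] → (0.721822, 0.8049, -0.138678)–(0.721822, 0.8049, 0.138678)  len=0.2774

Chained into 1 loop(s):
  loop 1: 8 segments, perimeter = 4.1855
Total perimeter = 4.186


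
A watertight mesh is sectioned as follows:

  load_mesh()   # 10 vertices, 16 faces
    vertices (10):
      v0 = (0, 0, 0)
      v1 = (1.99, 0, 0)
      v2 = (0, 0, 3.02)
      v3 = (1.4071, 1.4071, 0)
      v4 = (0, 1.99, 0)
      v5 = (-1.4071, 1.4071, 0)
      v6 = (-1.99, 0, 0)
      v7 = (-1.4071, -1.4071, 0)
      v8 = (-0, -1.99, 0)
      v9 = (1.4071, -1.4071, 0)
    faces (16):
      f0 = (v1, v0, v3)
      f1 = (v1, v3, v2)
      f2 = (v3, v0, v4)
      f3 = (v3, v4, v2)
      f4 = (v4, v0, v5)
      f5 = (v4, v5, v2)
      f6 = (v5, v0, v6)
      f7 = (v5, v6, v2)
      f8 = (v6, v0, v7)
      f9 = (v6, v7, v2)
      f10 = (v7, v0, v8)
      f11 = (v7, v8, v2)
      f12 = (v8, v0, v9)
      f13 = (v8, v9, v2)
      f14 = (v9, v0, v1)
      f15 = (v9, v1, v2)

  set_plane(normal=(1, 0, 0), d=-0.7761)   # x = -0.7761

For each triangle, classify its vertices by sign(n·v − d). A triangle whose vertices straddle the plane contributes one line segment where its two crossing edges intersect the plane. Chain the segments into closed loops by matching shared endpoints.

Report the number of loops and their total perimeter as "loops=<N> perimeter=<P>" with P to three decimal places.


loops=1 perimeter=8.414

Straddling triangles (8 of 16):
  (v4,v0,v5) [++-] → (-0.7761, 0.7761, 0)–(-0.7761, 1.6685, 0)  len=0.8924
  (v4,v5,v2) [+-+] → (-0.7761, 1.6685, 0)–(-0.7761, 0.7761, 1.35429)  len=1.6219
  (v5,v0,v6) [-+-] → (-0.7761, 0.7761, 0)–(-0.7761, 0, 0)  len=0.7761
  (v5,v6,v2) [--+] → (-0.7761, 0, 1.8422)–(-0.7761, 0.7761, 1.35429)  len=0.9167
  (v6,v0,v7) [-+-] → (-0.7761, 0, 0)–(-0.7761, -0.7761, 0)  len=0.7761
  (v6,v7,v2) [--+] → (-0.7761, -0.7761, 1.35429)–(-0.7761, 0, 1.8422)  len=0.9167
  (v7,v0,v8) [-++] → (-0.7761, -0.7761, 0)–(-0.7761, -1.6685, 0)  len=0.8924
  (v7,v8,v2) [-++] → (-0.7761, -1.6685, 0)–(-0.7761, -0.7761, 1.35429)  len=1.6219

Chained into 1 loop(s):
  loop 1: 8 segments, perimeter = 8.4142
Total perimeter = 8.414


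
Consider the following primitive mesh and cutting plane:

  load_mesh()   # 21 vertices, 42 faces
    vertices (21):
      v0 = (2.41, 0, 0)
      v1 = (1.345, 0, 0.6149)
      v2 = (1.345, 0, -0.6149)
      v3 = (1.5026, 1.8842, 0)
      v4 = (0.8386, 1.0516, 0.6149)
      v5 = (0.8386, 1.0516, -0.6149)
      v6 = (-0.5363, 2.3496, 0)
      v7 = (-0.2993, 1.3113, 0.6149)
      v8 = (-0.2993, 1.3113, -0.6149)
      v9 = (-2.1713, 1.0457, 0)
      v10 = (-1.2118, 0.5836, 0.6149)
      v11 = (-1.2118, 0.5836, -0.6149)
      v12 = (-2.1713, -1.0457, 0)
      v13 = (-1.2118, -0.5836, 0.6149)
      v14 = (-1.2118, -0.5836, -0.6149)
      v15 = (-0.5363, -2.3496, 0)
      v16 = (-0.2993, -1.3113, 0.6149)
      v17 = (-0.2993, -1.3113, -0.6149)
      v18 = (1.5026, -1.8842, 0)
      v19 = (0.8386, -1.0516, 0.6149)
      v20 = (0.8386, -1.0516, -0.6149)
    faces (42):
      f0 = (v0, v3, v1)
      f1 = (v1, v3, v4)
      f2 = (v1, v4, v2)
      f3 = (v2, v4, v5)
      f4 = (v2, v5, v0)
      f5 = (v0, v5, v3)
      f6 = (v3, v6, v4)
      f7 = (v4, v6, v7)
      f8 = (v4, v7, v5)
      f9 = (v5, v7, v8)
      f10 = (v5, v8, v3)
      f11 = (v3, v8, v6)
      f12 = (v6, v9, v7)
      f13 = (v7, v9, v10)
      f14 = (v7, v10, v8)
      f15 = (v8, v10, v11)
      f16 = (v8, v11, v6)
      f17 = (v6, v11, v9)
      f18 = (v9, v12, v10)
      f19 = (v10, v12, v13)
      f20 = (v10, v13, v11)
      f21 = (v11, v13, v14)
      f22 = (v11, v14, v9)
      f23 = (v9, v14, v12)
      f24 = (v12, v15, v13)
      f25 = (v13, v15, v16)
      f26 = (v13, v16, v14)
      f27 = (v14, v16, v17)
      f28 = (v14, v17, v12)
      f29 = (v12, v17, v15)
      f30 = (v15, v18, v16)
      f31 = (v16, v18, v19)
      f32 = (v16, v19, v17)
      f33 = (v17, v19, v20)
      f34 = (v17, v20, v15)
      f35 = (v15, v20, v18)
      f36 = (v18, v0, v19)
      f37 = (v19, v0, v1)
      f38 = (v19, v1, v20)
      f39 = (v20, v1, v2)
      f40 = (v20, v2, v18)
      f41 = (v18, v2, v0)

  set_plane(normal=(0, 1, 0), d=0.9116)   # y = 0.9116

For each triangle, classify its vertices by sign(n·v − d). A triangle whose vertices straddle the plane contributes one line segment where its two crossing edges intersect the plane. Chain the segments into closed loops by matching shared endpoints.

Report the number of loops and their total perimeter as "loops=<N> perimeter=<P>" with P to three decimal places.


Straddling triangles (14 of 42):
  (v0,v3,v1) [-+-] → (1.97099, 0.9116, 0)–(1.42125, 0.9116, 0.317404)  len=0.6348
  (v1,v3,v4) [-++] → (1.42125, 0.9116, 0.317404)–(0.906017, 0.9116, 0.6149)  len=0.5950
  (v1,v4,v2) [-+-] → (0.906017, 0.9116, 0.6149)–(0.906017, 0.9116, 0.451176)  len=0.1637
  (v2,v4,v5) [-++] → (0.906017, 0.9116, 0.451176)–(0.906017, 0.9116, -0.6149)  len=1.0661
  (v2,v5,v0) [-+-] → (0.906017, 0.9116, -0.6149)–(1.0478, 0.9116, -0.533038)  len=0.1637
  (v0,v5,v3) [-++] → (1.0478, 0.9116, -0.533038)–(1.97099, 0.9116, 0)  len=1.0660
  (v7,v9,v10) [++-] → (-1.89286, 0.9116, 0.178442)–(-0.800504, 0.9116, 0.6149)  len=1.1763
  (v7,v10,v8) [+-+] → (-0.800504, 0.9116, 0.6149)–(-0.800504, 0.9116, 0.0605859)  len=0.5543
  (v8,v10,v11) [+--] → (-0.800504, 0.9116, 0.0605859)–(-0.800504, 0.9116, -0.6149)  len=0.6755
  (v8,v11,v6) [+-+] → (-0.800504, 0.9116, -0.6149)–(-1.08634, 0.9116, -0.500694)  len=0.3078
  (v6,v11,v9) [+-+] → (-1.08634, 0.9116, -0.500694)–(-1.89286, 0.9116, -0.178442)  len=0.8685
  (v9,v12,v10) [+--] → (-2.1713, 0.9116, 0)–(-1.89286, 0.9116, 0.178442)  len=0.3307
  (v11,v14,v9) [--+] → (-2.09233, 0.9116, -0.0506095)–(-1.89286, 0.9116, -0.178442)  len=0.2369
  (v9,v14,v12) [+--] → (-2.09233, 0.9116, -0.0506095)–(-2.1713, 0.9116, 0)  len=0.0938

Chained into 2 loop(s):
  loop 1: 6 segments, perimeter = 3.6893
  loop 2: 8 segments, perimeter = 4.2439
Total perimeter = 7.933

loops=2 perimeter=7.933


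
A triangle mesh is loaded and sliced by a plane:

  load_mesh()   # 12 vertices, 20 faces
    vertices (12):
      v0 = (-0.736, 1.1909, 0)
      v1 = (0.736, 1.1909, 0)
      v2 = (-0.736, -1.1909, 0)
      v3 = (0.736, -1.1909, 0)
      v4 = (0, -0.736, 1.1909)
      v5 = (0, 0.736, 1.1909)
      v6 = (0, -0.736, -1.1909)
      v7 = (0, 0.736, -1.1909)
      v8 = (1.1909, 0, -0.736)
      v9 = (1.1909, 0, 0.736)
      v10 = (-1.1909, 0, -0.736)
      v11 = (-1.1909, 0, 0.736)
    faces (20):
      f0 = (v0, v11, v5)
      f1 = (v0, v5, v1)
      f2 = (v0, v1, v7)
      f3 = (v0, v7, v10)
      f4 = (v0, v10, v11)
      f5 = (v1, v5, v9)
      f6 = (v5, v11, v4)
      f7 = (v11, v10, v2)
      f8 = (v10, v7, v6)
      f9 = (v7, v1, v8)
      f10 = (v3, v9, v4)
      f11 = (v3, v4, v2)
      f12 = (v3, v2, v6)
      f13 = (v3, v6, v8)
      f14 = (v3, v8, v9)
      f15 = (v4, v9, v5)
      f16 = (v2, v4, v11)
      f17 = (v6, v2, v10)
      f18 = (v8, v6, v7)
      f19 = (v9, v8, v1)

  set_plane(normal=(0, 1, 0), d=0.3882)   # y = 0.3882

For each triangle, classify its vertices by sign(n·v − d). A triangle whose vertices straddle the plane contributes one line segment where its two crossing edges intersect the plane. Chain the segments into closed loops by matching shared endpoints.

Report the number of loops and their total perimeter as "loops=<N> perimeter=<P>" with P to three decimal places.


Straddling triangles (10 of 20):
  (v0,v11,v5) [+-+] → (-1.04262, 0.3882, 0.496085)–(-0.562765, 0.3882, 0.975935)  len=0.6786
  (v0,v7,v10) [++-] → (-0.562765, 0.3882, -0.975935)–(-1.04262, 0.3882, -0.496085)  len=0.6786
  (v0,v10,v11) [+--] → (-1.04262, 0.3882, -0.496085)–(-1.04262, 0.3882, 0.496085)  len=0.9922
  (v1,v5,v9) [++-] → (0.562765, 0.3882, 0.975935)–(1.04262, 0.3882, 0.496085)  len=0.6786
  (v5,v11,v4) [+--] → (-0.562765, 0.3882, 0.975935)–(0, 0.3882, 1.1909)  len=0.6024
  (v10,v7,v6) [-+-] → (-0.562765, 0.3882, -0.975935)–(0, 0.3882, -1.1909)  len=0.6024
  (v7,v1,v8) [++-] → (1.04262, 0.3882, -0.496085)–(0.562765, 0.3882, -0.975935)  len=0.6786
  (v4,v9,v5) [--+] → (0.562765, 0.3882, 0.975935)–(0, 0.3882, 1.1909)  len=0.6024
  (v8,v6,v7) [--+] → (0, 0.3882, -1.1909)–(0.562765, 0.3882, -0.975935)  len=0.6024
  (v9,v8,v1) [--+] → (1.04262, 0.3882, -0.496085)–(1.04262, 0.3882, 0.496085)  len=0.9922

Chained into 1 loop(s):
  loop 1: 10 segments, perimeter = 7.1085
Total perimeter = 7.108

loops=1 perimeter=7.108
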